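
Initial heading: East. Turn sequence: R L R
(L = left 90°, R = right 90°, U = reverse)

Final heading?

Answer: Final heading: South

Derivation:
Start: East
  R (right (90° clockwise)) -> South
  L (left (90° counter-clockwise)) -> East
  R (right (90° clockwise)) -> South
Final: South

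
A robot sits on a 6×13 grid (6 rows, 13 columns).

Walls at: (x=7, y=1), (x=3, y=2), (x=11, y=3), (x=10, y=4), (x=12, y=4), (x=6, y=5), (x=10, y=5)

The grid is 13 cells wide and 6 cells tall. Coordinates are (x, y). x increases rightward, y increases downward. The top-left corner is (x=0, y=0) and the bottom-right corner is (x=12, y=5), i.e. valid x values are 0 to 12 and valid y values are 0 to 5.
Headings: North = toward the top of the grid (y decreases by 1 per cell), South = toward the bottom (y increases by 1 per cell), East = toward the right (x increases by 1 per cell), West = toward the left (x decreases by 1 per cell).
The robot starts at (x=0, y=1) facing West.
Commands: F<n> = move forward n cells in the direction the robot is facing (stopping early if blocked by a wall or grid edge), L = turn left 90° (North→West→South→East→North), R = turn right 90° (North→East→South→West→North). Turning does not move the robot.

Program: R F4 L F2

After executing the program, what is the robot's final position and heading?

Start: (x=0, y=1), facing West
  R: turn right, now facing North
  F4: move forward 1/4 (blocked), now at (x=0, y=0)
  L: turn left, now facing West
  F2: move forward 0/2 (blocked), now at (x=0, y=0)
Final: (x=0, y=0), facing West

Answer: Final position: (x=0, y=0), facing West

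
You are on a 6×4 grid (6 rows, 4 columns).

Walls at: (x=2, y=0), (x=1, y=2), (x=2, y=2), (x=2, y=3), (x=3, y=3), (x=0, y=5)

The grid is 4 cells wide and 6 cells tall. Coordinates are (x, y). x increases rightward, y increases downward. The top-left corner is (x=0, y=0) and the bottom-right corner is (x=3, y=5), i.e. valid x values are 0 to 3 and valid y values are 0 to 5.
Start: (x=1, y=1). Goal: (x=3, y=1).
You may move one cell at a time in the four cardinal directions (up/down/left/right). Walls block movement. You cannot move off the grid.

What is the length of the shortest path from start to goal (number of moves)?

BFS from (x=1, y=1) until reaching (x=3, y=1):
  Distance 0: (x=1, y=1)
  Distance 1: (x=1, y=0), (x=0, y=1), (x=2, y=1)
  Distance 2: (x=0, y=0), (x=3, y=1), (x=0, y=2)  <- goal reached here
One shortest path (2 moves): (x=1, y=1) -> (x=2, y=1) -> (x=3, y=1)

Answer: Shortest path length: 2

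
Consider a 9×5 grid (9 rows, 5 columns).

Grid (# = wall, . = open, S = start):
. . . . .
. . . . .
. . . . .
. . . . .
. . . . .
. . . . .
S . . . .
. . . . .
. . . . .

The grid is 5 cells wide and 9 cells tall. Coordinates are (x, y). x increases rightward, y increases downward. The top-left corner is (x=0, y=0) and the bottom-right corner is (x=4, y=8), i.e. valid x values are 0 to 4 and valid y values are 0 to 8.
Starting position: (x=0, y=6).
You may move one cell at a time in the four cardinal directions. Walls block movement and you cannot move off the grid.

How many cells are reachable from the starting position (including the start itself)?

BFS flood-fill from (x=0, y=6):
  Distance 0: (x=0, y=6)
  Distance 1: (x=0, y=5), (x=1, y=6), (x=0, y=7)
  Distance 2: (x=0, y=4), (x=1, y=5), (x=2, y=6), (x=1, y=7), (x=0, y=8)
  Distance 3: (x=0, y=3), (x=1, y=4), (x=2, y=5), (x=3, y=6), (x=2, y=7), (x=1, y=8)
  Distance 4: (x=0, y=2), (x=1, y=3), (x=2, y=4), (x=3, y=5), (x=4, y=6), (x=3, y=7), (x=2, y=8)
  Distance 5: (x=0, y=1), (x=1, y=2), (x=2, y=3), (x=3, y=4), (x=4, y=5), (x=4, y=7), (x=3, y=8)
  Distance 6: (x=0, y=0), (x=1, y=1), (x=2, y=2), (x=3, y=3), (x=4, y=4), (x=4, y=8)
  Distance 7: (x=1, y=0), (x=2, y=1), (x=3, y=2), (x=4, y=3)
  Distance 8: (x=2, y=0), (x=3, y=1), (x=4, y=2)
  Distance 9: (x=3, y=0), (x=4, y=1)
  Distance 10: (x=4, y=0)
Total reachable: 45 (grid has 45 open cells total)

Answer: Reachable cells: 45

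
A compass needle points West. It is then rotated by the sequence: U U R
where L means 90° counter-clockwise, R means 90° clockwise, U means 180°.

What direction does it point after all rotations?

Answer: Final heading: North

Derivation:
Start: West
  U (U-turn (180°)) -> East
  U (U-turn (180°)) -> West
  R (right (90° clockwise)) -> North
Final: North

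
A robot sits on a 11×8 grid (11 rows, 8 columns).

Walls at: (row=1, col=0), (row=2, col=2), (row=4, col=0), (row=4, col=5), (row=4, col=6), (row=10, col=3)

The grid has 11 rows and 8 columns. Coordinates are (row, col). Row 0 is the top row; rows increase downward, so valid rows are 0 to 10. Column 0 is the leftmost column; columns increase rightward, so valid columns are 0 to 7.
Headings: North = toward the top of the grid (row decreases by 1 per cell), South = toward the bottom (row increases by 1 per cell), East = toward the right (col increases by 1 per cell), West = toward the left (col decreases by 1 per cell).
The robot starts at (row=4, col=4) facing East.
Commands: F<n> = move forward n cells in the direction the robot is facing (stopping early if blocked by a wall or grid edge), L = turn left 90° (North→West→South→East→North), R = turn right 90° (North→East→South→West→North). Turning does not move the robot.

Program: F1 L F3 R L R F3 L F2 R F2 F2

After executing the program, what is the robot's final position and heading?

Start: (row=4, col=4), facing East
  F1: move forward 0/1 (blocked), now at (row=4, col=4)
  L: turn left, now facing North
  F3: move forward 3, now at (row=1, col=4)
  R: turn right, now facing East
  L: turn left, now facing North
  R: turn right, now facing East
  F3: move forward 3, now at (row=1, col=7)
  L: turn left, now facing North
  F2: move forward 1/2 (blocked), now at (row=0, col=7)
  R: turn right, now facing East
  F2: move forward 0/2 (blocked), now at (row=0, col=7)
  F2: move forward 0/2 (blocked), now at (row=0, col=7)
Final: (row=0, col=7), facing East

Answer: Final position: (row=0, col=7), facing East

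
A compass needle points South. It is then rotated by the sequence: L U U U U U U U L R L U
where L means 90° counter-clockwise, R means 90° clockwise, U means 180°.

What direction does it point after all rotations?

Start: South
  L (left (90° counter-clockwise)) -> East
  U (U-turn (180°)) -> West
  U (U-turn (180°)) -> East
  U (U-turn (180°)) -> West
  U (U-turn (180°)) -> East
  U (U-turn (180°)) -> West
  U (U-turn (180°)) -> East
  U (U-turn (180°)) -> West
  L (left (90° counter-clockwise)) -> South
  R (right (90° clockwise)) -> West
  L (left (90° counter-clockwise)) -> South
  U (U-turn (180°)) -> North
Final: North

Answer: Final heading: North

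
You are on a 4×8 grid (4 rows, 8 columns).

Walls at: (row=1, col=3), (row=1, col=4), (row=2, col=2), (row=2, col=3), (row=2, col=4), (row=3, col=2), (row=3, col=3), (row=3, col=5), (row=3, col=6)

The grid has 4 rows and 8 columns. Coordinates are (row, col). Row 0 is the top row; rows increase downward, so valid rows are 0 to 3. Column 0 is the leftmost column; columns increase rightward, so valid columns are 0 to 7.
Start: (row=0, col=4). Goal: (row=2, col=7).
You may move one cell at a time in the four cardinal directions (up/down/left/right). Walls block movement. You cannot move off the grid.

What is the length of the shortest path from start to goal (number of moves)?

BFS from (row=0, col=4) until reaching (row=2, col=7):
  Distance 0: (row=0, col=4)
  Distance 1: (row=0, col=3), (row=0, col=5)
  Distance 2: (row=0, col=2), (row=0, col=6), (row=1, col=5)
  Distance 3: (row=0, col=1), (row=0, col=7), (row=1, col=2), (row=1, col=6), (row=2, col=5)
  Distance 4: (row=0, col=0), (row=1, col=1), (row=1, col=7), (row=2, col=6)
  Distance 5: (row=1, col=0), (row=2, col=1), (row=2, col=7)  <- goal reached here
One shortest path (5 moves): (row=0, col=4) -> (row=0, col=5) -> (row=0, col=6) -> (row=0, col=7) -> (row=1, col=7) -> (row=2, col=7)

Answer: Shortest path length: 5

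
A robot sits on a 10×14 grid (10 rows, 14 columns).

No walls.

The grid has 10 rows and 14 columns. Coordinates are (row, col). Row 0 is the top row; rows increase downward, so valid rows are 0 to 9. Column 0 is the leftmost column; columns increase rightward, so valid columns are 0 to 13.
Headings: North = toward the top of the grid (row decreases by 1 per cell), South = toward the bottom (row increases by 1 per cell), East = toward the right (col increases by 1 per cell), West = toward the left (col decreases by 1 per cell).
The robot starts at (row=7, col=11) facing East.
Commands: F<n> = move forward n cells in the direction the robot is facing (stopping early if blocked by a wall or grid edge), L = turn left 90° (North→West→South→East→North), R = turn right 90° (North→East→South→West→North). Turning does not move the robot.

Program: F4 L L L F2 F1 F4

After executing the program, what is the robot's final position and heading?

Start: (row=7, col=11), facing East
  F4: move forward 2/4 (blocked), now at (row=7, col=13)
  L: turn left, now facing North
  L: turn left, now facing West
  L: turn left, now facing South
  F2: move forward 2, now at (row=9, col=13)
  F1: move forward 0/1 (blocked), now at (row=9, col=13)
  F4: move forward 0/4 (blocked), now at (row=9, col=13)
Final: (row=9, col=13), facing South

Answer: Final position: (row=9, col=13), facing South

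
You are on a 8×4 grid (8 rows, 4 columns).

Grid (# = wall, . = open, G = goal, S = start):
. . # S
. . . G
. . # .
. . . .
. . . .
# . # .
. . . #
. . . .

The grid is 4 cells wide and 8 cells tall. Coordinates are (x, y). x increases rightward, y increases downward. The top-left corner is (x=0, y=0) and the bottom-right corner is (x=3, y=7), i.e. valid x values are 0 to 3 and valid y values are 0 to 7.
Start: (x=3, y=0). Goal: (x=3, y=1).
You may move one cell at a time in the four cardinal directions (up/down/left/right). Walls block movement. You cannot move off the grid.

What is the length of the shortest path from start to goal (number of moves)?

BFS from (x=3, y=0) until reaching (x=3, y=1):
  Distance 0: (x=3, y=0)
  Distance 1: (x=3, y=1)  <- goal reached here
One shortest path (1 moves): (x=3, y=0) -> (x=3, y=1)

Answer: Shortest path length: 1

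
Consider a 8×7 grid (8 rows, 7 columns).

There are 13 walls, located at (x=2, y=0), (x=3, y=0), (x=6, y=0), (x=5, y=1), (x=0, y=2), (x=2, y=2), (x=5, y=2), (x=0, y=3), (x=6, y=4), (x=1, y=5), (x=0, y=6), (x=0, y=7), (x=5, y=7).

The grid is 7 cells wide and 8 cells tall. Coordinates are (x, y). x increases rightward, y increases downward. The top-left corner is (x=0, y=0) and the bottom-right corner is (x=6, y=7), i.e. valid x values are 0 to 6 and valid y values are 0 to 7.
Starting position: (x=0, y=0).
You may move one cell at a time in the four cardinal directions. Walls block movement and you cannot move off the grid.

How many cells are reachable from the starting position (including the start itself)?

BFS flood-fill from (x=0, y=0):
  Distance 0: (x=0, y=0)
  Distance 1: (x=1, y=0), (x=0, y=1)
  Distance 2: (x=1, y=1)
  Distance 3: (x=2, y=1), (x=1, y=2)
  Distance 4: (x=3, y=1), (x=1, y=3)
  Distance 5: (x=4, y=1), (x=3, y=2), (x=2, y=3), (x=1, y=4)
  Distance 6: (x=4, y=0), (x=4, y=2), (x=3, y=3), (x=0, y=4), (x=2, y=4)
  Distance 7: (x=5, y=0), (x=4, y=3), (x=3, y=4), (x=0, y=5), (x=2, y=5)
  Distance 8: (x=5, y=3), (x=4, y=4), (x=3, y=5), (x=2, y=6)
  Distance 9: (x=6, y=3), (x=5, y=4), (x=4, y=5), (x=1, y=6), (x=3, y=6), (x=2, y=7)
  Distance 10: (x=6, y=2), (x=5, y=5), (x=4, y=6), (x=1, y=7), (x=3, y=7)
  Distance 11: (x=6, y=1), (x=6, y=5), (x=5, y=6), (x=4, y=7)
  Distance 12: (x=6, y=6)
  Distance 13: (x=6, y=7)
Total reachable: 43 (grid has 43 open cells total)

Answer: Reachable cells: 43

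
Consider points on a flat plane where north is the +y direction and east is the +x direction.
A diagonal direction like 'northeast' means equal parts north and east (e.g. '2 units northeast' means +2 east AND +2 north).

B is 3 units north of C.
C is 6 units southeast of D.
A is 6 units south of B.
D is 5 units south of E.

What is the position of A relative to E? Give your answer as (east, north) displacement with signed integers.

Place E at the origin (east=0, north=0).
  D is 5 units south of E: delta (east=+0, north=-5); D at (east=0, north=-5).
  C is 6 units southeast of D: delta (east=+6, north=-6); C at (east=6, north=-11).
  B is 3 units north of C: delta (east=+0, north=+3); B at (east=6, north=-8).
  A is 6 units south of B: delta (east=+0, north=-6); A at (east=6, north=-14).
Therefore A relative to E: (east=6, north=-14).

Answer: A is at (east=6, north=-14) relative to E.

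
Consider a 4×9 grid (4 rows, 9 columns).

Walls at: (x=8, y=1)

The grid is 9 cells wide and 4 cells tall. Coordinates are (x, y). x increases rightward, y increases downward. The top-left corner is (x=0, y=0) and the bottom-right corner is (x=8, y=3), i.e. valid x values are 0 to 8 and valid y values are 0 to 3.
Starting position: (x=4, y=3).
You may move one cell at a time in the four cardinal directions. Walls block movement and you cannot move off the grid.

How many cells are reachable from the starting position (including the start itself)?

BFS flood-fill from (x=4, y=3):
  Distance 0: (x=4, y=3)
  Distance 1: (x=4, y=2), (x=3, y=3), (x=5, y=3)
  Distance 2: (x=4, y=1), (x=3, y=2), (x=5, y=2), (x=2, y=3), (x=6, y=3)
  Distance 3: (x=4, y=0), (x=3, y=1), (x=5, y=1), (x=2, y=2), (x=6, y=2), (x=1, y=3), (x=7, y=3)
  Distance 4: (x=3, y=0), (x=5, y=0), (x=2, y=1), (x=6, y=1), (x=1, y=2), (x=7, y=2), (x=0, y=3), (x=8, y=3)
  Distance 5: (x=2, y=0), (x=6, y=0), (x=1, y=1), (x=7, y=1), (x=0, y=2), (x=8, y=2)
  Distance 6: (x=1, y=0), (x=7, y=0), (x=0, y=1)
  Distance 7: (x=0, y=0), (x=8, y=0)
Total reachable: 35 (grid has 35 open cells total)

Answer: Reachable cells: 35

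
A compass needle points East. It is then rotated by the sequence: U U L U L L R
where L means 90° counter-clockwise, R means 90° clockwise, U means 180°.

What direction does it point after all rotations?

Start: East
  U (U-turn (180°)) -> West
  U (U-turn (180°)) -> East
  L (left (90° counter-clockwise)) -> North
  U (U-turn (180°)) -> South
  L (left (90° counter-clockwise)) -> East
  L (left (90° counter-clockwise)) -> North
  R (right (90° clockwise)) -> East
Final: East

Answer: Final heading: East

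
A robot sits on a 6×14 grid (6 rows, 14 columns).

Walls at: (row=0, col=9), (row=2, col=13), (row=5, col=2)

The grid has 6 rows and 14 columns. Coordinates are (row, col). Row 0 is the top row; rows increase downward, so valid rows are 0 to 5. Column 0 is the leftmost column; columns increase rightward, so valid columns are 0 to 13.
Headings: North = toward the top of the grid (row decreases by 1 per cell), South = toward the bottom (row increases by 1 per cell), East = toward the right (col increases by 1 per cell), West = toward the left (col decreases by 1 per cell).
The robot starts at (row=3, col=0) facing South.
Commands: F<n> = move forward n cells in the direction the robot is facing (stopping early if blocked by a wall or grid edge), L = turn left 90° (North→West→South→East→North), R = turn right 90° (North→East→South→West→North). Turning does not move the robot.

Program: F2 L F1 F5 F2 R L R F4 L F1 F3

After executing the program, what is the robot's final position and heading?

Answer: Final position: (row=5, col=1), facing East

Derivation:
Start: (row=3, col=0), facing South
  F2: move forward 2, now at (row=5, col=0)
  L: turn left, now facing East
  F1: move forward 1, now at (row=5, col=1)
  F5: move forward 0/5 (blocked), now at (row=5, col=1)
  F2: move forward 0/2 (blocked), now at (row=5, col=1)
  R: turn right, now facing South
  L: turn left, now facing East
  R: turn right, now facing South
  F4: move forward 0/4 (blocked), now at (row=5, col=1)
  L: turn left, now facing East
  F1: move forward 0/1 (blocked), now at (row=5, col=1)
  F3: move forward 0/3 (blocked), now at (row=5, col=1)
Final: (row=5, col=1), facing East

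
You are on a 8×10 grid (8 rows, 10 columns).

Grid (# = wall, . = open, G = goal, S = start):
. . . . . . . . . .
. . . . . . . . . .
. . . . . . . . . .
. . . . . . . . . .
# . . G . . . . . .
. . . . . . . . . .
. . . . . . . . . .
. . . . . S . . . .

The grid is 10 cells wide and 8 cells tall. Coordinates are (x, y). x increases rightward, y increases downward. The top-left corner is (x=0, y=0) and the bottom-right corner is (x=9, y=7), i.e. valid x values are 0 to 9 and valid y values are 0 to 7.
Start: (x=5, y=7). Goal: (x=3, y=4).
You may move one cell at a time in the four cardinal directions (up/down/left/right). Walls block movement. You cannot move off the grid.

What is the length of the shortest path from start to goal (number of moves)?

Answer: Shortest path length: 5

Derivation:
BFS from (x=5, y=7) until reaching (x=3, y=4):
  Distance 0: (x=5, y=7)
  Distance 1: (x=5, y=6), (x=4, y=7), (x=6, y=7)
  Distance 2: (x=5, y=5), (x=4, y=6), (x=6, y=6), (x=3, y=7), (x=7, y=7)
  Distance 3: (x=5, y=4), (x=4, y=5), (x=6, y=5), (x=3, y=6), (x=7, y=6), (x=2, y=7), (x=8, y=7)
  Distance 4: (x=5, y=3), (x=4, y=4), (x=6, y=4), (x=3, y=5), (x=7, y=5), (x=2, y=6), (x=8, y=6), (x=1, y=7), (x=9, y=7)
  Distance 5: (x=5, y=2), (x=4, y=3), (x=6, y=3), (x=3, y=4), (x=7, y=4), (x=2, y=5), (x=8, y=5), (x=1, y=6), (x=9, y=6), (x=0, y=7)  <- goal reached here
One shortest path (5 moves): (x=5, y=7) -> (x=4, y=7) -> (x=3, y=7) -> (x=3, y=6) -> (x=3, y=5) -> (x=3, y=4)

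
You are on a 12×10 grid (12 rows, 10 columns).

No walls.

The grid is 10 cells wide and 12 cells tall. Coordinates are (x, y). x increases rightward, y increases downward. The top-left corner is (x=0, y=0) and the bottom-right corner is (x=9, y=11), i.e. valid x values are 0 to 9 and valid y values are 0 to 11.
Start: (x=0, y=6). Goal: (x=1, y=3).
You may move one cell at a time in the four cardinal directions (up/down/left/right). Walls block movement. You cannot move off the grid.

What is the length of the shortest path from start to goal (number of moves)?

BFS from (x=0, y=6) until reaching (x=1, y=3):
  Distance 0: (x=0, y=6)
  Distance 1: (x=0, y=5), (x=1, y=6), (x=0, y=7)
  Distance 2: (x=0, y=4), (x=1, y=5), (x=2, y=6), (x=1, y=7), (x=0, y=8)
  Distance 3: (x=0, y=3), (x=1, y=4), (x=2, y=5), (x=3, y=6), (x=2, y=7), (x=1, y=8), (x=0, y=9)
  Distance 4: (x=0, y=2), (x=1, y=3), (x=2, y=4), (x=3, y=5), (x=4, y=6), (x=3, y=7), (x=2, y=8), (x=1, y=9), (x=0, y=10)  <- goal reached here
One shortest path (4 moves): (x=0, y=6) -> (x=1, y=6) -> (x=1, y=5) -> (x=1, y=4) -> (x=1, y=3)

Answer: Shortest path length: 4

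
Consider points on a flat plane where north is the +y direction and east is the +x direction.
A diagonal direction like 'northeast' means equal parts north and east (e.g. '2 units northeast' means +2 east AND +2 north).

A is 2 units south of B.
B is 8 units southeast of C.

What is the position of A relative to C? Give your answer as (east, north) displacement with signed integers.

Answer: A is at (east=8, north=-10) relative to C.

Derivation:
Place C at the origin (east=0, north=0).
  B is 8 units southeast of C: delta (east=+8, north=-8); B at (east=8, north=-8).
  A is 2 units south of B: delta (east=+0, north=-2); A at (east=8, north=-10).
Therefore A relative to C: (east=8, north=-10).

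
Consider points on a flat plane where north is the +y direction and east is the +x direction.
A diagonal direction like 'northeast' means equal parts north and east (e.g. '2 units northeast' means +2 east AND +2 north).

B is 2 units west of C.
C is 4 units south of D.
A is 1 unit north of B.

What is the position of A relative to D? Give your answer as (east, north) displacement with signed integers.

Answer: A is at (east=-2, north=-3) relative to D.

Derivation:
Place D at the origin (east=0, north=0).
  C is 4 units south of D: delta (east=+0, north=-4); C at (east=0, north=-4).
  B is 2 units west of C: delta (east=-2, north=+0); B at (east=-2, north=-4).
  A is 1 unit north of B: delta (east=+0, north=+1); A at (east=-2, north=-3).
Therefore A relative to D: (east=-2, north=-3).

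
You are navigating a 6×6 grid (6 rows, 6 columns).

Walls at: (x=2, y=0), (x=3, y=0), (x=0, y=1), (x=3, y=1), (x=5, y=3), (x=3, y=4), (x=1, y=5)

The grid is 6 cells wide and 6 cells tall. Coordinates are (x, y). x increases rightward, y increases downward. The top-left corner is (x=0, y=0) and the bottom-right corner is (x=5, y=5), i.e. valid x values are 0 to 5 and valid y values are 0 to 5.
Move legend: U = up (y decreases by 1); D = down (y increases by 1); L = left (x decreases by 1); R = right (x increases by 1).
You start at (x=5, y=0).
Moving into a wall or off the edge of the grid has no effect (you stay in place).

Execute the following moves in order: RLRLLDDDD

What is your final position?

Answer: Final position: (x=4, y=4)

Derivation:
Start: (x=5, y=0)
  R (right): blocked, stay at (x=5, y=0)
  L (left): (x=5, y=0) -> (x=4, y=0)
  R (right): (x=4, y=0) -> (x=5, y=0)
  L (left): (x=5, y=0) -> (x=4, y=0)
  L (left): blocked, stay at (x=4, y=0)
  D (down): (x=4, y=0) -> (x=4, y=1)
  D (down): (x=4, y=1) -> (x=4, y=2)
  D (down): (x=4, y=2) -> (x=4, y=3)
  D (down): (x=4, y=3) -> (x=4, y=4)
Final: (x=4, y=4)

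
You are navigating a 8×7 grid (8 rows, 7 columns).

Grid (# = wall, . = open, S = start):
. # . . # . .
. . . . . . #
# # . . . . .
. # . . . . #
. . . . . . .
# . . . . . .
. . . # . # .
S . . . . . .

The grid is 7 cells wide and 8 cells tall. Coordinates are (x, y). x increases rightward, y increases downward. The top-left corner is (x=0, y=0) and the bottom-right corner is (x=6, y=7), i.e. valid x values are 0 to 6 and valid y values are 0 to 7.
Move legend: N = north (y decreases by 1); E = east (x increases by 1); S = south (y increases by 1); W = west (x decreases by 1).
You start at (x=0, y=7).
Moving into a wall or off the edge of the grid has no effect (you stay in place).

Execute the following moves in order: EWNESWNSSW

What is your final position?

Start: (x=0, y=7)
  E (east): (x=0, y=7) -> (x=1, y=7)
  W (west): (x=1, y=7) -> (x=0, y=7)
  N (north): (x=0, y=7) -> (x=0, y=6)
  E (east): (x=0, y=6) -> (x=1, y=6)
  S (south): (x=1, y=6) -> (x=1, y=7)
  W (west): (x=1, y=7) -> (x=0, y=7)
  N (north): (x=0, y=7) -> (x=0, y=6)
  S (south): (x=0, y=6) -> (x=0, y=7)
  S (south): blocked, stay at (x=0, y=7)
  W (west): blocked, stay at (x=0, y=7)
Final: (x=0, y=7)

Answer: Final position: (x=0, y=7)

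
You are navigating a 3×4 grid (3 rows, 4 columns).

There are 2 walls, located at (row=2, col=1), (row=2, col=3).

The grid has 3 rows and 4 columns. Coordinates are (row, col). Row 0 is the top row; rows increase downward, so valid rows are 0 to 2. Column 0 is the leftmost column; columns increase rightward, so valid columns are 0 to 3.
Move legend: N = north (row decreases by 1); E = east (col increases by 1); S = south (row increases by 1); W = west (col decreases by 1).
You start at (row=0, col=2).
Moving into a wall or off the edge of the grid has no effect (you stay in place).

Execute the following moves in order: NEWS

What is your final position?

Answer: Final position: (row=1, col=2)

Derivation:
Start: (row=0, col=2)
  N (north): blocked, stay at (row=0, col=2)
  E (east): (row=0, col=2) -> (row=0, col=3)
  W (west): (row=0, col=3) -> (row=0, col=2)
  S (south): (row=0, col=2) -> (row=1, col=2)
Final: (row=1, col=2)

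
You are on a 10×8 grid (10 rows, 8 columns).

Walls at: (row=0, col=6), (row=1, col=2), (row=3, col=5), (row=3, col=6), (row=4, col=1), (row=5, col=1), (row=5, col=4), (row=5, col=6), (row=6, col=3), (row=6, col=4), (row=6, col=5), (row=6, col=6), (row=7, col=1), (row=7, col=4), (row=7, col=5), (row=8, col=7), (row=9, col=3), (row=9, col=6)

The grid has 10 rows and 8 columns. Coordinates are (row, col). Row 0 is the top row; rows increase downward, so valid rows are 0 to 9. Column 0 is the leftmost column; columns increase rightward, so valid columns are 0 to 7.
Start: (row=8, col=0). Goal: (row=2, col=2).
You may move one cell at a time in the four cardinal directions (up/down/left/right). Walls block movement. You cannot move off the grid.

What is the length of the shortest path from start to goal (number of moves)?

BFS from (row=8, col=0) until reaching (row=2, col=2):
  Distance 0: (row=8, col=0)
  Distance 1: (row=7, col=0), (row=8, col=1), (row=9, col=0)
  Distance 2: (row=6, col=0), (row=8, col=2), (row=9, col=1)
  Distance 3: (row=5, col=0), (row=6, col=1), (row=7, col=2), (row=8, col=3), (row=9, col=2)
  Distance 4: (row=4, col=0), (row=6, col=2), (row=7, col=3), (row=8, col=4)
  Distance 5: (row=3, col=0), (row=5, col=2), (row=8, col=5), (row=9, col=4)
  Distance 6: (row=2, col=0), (row=3, col=1), (row=4, col=2), (row=5, col=3), (row=8, col=6), (row=9, col=5)
  Distance 7: (row=1, col=0), (row=2, col=1), (row=3, col=2), (row=4, col=3), (row=7, col=6)
  Distance 8: (row=0, col=0), (row=1, col=1), (row=2, col=2), (row=3, col=3), (row=4, col=4), (row=7, col=7)  <- goal reached here
One shortest path (8 moves): (row=8, col=0) -> (row=8, col=1) -> (row=8, col=2) -> (row=7, col=2) -> (row=6, col=2) -> (row=5, col=2) -> (row=4, col=2) -> (row=3, col=2) -> (row=2, col=2)

Answer: Shortest path length: 8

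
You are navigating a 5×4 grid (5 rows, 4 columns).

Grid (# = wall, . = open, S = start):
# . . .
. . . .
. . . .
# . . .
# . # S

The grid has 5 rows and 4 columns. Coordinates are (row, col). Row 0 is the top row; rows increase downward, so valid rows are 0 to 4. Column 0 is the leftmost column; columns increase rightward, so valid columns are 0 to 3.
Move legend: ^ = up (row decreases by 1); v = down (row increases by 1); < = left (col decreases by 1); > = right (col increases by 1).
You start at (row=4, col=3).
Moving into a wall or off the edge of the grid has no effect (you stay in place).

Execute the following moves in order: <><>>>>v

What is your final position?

Start: (row=4, col=3)
  < (left): blocked, stay at (row=4, col=3)
  > (right): blocked, stay at (row=4, col=3)
  < (left): blocked, stay at (row=4, col=3)
  [×4]> (right): blocked, stay at (row=4, col=3)
  v (down): blocked, stay at (row=4, col=3)
Final: (row=4, col=3)

Answer: Final position: (row=4, col=3)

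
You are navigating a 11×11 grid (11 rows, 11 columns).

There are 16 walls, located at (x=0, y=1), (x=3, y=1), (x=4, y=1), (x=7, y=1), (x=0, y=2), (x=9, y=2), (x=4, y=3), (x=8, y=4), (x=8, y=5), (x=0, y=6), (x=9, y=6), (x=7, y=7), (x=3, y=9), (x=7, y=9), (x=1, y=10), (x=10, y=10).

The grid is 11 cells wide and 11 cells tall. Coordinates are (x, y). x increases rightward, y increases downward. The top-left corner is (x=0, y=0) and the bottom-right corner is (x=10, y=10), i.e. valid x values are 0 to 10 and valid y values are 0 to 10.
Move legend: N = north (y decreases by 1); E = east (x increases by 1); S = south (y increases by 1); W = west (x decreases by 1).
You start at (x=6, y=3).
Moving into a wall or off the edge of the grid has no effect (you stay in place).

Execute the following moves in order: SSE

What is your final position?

Answer: Final position: (x=7, y=5)

Derivation:
Start: (x=6, y=3)
  S (south): (x=6, y=3) -> (x=6, y=4)
  S (south): (x=6, y=4) -> (x=6, y=5)
  E (east): (x=6, y=5) -> (x=7, y=5)
Final: (x=7, y=5)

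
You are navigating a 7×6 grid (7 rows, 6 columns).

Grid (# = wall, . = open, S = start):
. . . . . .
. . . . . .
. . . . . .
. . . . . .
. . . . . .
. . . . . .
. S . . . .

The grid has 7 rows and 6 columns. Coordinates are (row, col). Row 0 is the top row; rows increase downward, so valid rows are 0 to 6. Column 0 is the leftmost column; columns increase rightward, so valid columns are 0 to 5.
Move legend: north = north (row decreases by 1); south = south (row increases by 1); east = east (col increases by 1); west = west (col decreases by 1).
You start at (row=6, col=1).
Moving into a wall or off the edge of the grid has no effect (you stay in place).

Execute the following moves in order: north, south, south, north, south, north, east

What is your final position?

Answer: Final position: (row=5, col=2)

Derivation:
Start: (row=6, col=1)
  north (north): (row=6, col=1) -> (row=5, col=1)
  south (south): (row=5, col=1) -> (row=6, col=1)
  south (south): blocked, stay at (row=6, col=1)
  north (north): (row=6, col=1) -> (row=5, col=1)
  south (south): (row=5, col=1) -> (row=6, col=1)
  north (north): (row=6, col=1) -> (row=5, col=1)
  east (east): (row=5, col=1) -> (row=5, col=2)
Final: (row=5, col=2)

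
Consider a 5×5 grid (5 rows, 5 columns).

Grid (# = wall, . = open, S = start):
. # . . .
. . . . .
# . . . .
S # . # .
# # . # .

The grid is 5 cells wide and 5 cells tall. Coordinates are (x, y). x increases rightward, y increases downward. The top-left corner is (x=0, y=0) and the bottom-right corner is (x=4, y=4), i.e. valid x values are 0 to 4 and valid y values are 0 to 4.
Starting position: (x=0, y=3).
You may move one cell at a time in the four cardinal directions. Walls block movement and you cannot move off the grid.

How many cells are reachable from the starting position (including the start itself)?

Answer: Reachable cells: 1

Derivation:
BFS flood-fill from (x=0, y=3):
  Distance 0: (x=0, y=3)
Total reachable: 1 (grid has 18 open cells total)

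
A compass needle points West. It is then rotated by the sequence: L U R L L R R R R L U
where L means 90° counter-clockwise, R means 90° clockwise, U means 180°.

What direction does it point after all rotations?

Start: West
  L (left (90° counter-clockwise)) -> South
  U (U-turn (180°)) -> North
  R (right (90° clockwise)) -> East
  L (left (90° counter-clockwise)) -> North
  L (left (90° counter-clockwise)) -> West
  R (right (90° clockwise)) -> North
  R (right (90° clockwise)) -> East
  R (right (90° clockwise)) -> South
  R (right (90° clockwise)) -> West
  L (left (90° counter-clockwise)) -> South
  U (U-turn (180°)) -> North
Final: North

Answer: Final heading: North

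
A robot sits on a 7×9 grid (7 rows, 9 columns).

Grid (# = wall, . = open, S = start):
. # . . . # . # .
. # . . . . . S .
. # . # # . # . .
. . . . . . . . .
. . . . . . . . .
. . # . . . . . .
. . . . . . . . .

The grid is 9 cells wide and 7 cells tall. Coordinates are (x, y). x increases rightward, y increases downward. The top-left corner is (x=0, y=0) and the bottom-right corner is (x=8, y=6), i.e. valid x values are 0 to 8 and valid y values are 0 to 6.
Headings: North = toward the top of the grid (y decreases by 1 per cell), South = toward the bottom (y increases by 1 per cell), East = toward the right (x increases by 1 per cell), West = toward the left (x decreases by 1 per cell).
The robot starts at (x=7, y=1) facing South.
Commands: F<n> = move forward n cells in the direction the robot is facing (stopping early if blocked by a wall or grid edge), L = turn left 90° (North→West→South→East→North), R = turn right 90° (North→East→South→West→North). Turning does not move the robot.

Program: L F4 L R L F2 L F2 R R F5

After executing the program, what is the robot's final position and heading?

Start: (x=7, y=1), facing South
  L: turn left, now facing East
  F4: move forward 1/4 (blocked), now at (x=8, y=1)
  L: turn left, now facing North
  R: turn right, now facing East
  L: turn left, now facing North
  F2: move forward 1/2 (blocked), now at (x=8, y=0)
  L: turn left, now facing West
  F2: move forward 0/2 (blocked), now at (x=8, y=0)
  R: turn right, now facing North
  R: turn right, now facing East
  F5: move forward 0/5 (blocked), now at (x=8, y=0)
Final: (x=8, y=0), facing East

Answer: Final position: (x=8, y=0), facing East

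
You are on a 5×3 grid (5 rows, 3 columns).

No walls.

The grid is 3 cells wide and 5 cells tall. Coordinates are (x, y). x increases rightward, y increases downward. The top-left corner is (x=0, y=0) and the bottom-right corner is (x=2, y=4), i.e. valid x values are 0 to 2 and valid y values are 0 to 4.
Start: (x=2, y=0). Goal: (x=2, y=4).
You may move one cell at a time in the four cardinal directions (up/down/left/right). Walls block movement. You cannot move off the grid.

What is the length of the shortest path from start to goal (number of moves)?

BFS from (x=2, y=0) until reaching (x=2, y=4):
  Distance 0: (x=2, y=0)
  Distance 1: (x=1, y=0), (x=2, y=1)
  Distance 2: (x=0, y=0), (x=1, y=1), (x=2, y=2)
  Distance 3: (x=0, y=1), (x=1, y=2), (x=2, y=3)
  Distance 4: (x=0, y=2), (x=1, y=3), (x=2, y=4)  <- goal reached here
One shortest path (4 moves): (x=2, y=0) -> (x=2, y=1) -> (x=2, y=2) -> (x=2, y=3) -> (x=2, y=4)

Answer: Shortest path length: 4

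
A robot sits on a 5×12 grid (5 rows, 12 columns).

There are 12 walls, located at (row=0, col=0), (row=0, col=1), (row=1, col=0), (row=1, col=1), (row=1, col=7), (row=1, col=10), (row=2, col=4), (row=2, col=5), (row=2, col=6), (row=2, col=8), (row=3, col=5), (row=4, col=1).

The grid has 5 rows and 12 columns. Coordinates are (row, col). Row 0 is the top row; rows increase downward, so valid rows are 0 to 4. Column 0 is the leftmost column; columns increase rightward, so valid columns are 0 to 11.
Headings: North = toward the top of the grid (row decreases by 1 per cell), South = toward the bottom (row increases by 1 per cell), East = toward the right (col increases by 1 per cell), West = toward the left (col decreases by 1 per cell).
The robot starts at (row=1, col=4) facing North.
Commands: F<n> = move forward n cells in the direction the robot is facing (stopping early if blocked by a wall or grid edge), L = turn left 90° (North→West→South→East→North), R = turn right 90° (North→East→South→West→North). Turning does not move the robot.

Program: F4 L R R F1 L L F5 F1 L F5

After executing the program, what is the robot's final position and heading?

Answer: Final position: (row=4, col=2), facing South

Derivation:
Start: (row=1, col=4), facing North
  F4: move forward 1/4 (blocked), now at (row=0, col=4)
  L: turn left, now facing West
  R: turn right, now facing North
  R: turn right, now facing East
  F1: move forward 1, now at (row=0, col=5)
  L: turn left, now facing North
  L: turn left, now facing West
  F5: move forward 3/5 (blocked), now at (row=0, col=2)
  F1: move forward 0/1 (blocked), now at (row=0, col=2)
  L: turn left, now facing South
  F5: move forward 4/5 (blocked), now at (row=4, col=2)
Final: (row=4, col=2), facing South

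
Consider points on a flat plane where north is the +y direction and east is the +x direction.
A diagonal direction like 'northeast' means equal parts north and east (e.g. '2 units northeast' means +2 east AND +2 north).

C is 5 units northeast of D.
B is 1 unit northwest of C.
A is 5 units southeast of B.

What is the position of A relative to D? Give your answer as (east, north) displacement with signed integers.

Answer: A is at (east=9, north=1) relative to D.

Derivation:
Place D at the origin (east=0, north=0).
  C is 5 units northeast of D: delta (east=+5, north=+5); C at (east=5, north=5).
  B is 1 unit northwest of C: delta (east=-1, north=+1); B at (east=4, north=6).
  A is 5 units southeast of B: delta (east=+5, north=-5); A at (east=9, north=1).
Therefore A relative to D: (east=9, north=1).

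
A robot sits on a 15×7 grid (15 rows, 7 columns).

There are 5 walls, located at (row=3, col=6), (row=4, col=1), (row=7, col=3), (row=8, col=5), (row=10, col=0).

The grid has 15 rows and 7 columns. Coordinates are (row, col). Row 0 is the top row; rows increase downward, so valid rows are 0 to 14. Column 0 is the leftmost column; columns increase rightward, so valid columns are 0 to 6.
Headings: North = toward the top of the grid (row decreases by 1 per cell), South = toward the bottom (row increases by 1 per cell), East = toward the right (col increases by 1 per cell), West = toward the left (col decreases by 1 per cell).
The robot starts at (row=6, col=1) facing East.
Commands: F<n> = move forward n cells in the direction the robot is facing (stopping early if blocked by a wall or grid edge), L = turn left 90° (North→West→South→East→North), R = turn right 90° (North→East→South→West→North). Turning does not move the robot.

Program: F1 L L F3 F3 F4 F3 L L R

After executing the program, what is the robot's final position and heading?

Answer: Final position: (row=6, col=0), facing South

Derivation:
Start: (row=6, col=1), facing East
  F1: move forward 1, now at (row=6, col=2)
  L: turn left, now facing North
  L: turn left, now facing West
  F3: move forward 2/3 (blocked), now at (row=6, col=0)
  F3: move forward 0/3 (blocked), now at (row=6, col=0)
  F4: move forward 0/4 (blocked), now at (row=6, col=0)
  F3: move forward 0/3 (blocked), now at (row=6, col=0)
  L: turn left, now facing South
  L: turn left, now facing East
  R: turn right, now facing South
Final: (row=6, col=0), facing South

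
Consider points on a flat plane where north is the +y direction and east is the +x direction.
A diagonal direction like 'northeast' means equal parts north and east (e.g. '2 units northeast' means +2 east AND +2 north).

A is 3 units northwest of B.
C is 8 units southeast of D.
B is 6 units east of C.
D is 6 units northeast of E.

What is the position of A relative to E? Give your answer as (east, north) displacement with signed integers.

Place E at the origin (east=0, north=0).
  D is 6 units northeast of E: delta (east=+6, north=+6); D at (east=6, north=6).
  C is 8 units southeast of D: delta (east=+8, north=-8); C at (east=14, north=-2).
  B is 6 units east of C: delta (east=+6, north=+0); B at (east=20, north=-2).
  A is 3 units northwest of B: delta (east=-3, north=+3); A at (east=17, north=1).
Therefore A relative to E: (east=17, north=1).

Answer: A is at (east=17, north=1) relative to E.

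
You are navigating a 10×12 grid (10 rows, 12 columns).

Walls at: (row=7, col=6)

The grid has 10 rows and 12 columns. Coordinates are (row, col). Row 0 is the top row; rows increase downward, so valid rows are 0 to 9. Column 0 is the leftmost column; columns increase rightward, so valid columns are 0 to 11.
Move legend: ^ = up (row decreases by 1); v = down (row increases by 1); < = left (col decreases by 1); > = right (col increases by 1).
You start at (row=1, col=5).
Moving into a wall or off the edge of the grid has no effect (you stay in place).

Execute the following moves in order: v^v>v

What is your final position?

Start: (row=1, col=5)
  v (down): (row=1, col=5) -> (row=2, col=5)
  ^ (up): (row=2, col=5) -> (row=1, col=5)
  v (down): (row=1, col=5) -> (row=2, col=5)
  > (right): (row=2, col=5) -> (row=2, col=6)
  v (down): (row=2, col=6) -> (row=3, col=6)
Final: (row=3, col=6)

Answer: Final position: (row=3, col=6)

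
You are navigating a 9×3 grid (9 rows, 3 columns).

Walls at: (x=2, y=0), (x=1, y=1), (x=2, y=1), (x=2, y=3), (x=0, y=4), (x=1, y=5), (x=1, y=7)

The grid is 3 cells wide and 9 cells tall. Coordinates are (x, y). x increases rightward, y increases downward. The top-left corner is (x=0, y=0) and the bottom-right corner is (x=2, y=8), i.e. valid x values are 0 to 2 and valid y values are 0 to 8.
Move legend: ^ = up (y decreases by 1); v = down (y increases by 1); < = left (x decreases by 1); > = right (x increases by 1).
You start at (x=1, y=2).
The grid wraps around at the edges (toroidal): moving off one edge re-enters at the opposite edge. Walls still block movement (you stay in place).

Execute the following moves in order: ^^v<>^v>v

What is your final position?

Answer: Final position: (x=1, y=4)

Derivation:
Start: (x=1, y=2)
  ^ (up): blocked, stay at (x=1, y=2)
  ^ (up): blocked, stay at (x=1, y=2)
  v (down): (x=1, y=2) -> (x=1, y=3)
  < (left): (x=1, y=3) -> (x=0, y=3)
  > (right): (x=0, y=3) -> (x=1, y=3)
  ^ (up): (x=1, y=3) -> (x=1, y=2)
  v (down): (x=1, y=2) -> (x=1, y=3)
  > (right): blocked, stay at (x=1, y=3)
  v (down): (x=1, y=3) -> (x=1, y=4)
Final: (x=1, y=4)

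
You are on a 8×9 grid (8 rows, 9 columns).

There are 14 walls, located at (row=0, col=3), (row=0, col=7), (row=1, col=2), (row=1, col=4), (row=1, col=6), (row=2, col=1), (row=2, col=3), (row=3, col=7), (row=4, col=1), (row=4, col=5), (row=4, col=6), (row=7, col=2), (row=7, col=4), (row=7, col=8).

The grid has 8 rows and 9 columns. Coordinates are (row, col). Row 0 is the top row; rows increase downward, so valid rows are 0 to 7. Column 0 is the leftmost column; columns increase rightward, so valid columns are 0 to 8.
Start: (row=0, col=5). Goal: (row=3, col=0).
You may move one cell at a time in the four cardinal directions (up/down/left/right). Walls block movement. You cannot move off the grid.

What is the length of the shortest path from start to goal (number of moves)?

BFS from (row=0, col=5) until reaching (row=3, col=0):
  Distance 0: (row=0, col=5)
  Distance 1: (row=0, col=4), (row=0, col=6), (row=1, col=5)
  Distance 2: (row=2, col=5)
  Distance 3: (row=2, col=4), (row=2, col=6), (row=3, col=5)
  Distance 4: (row=2, col=7), (row=3, col=4), (row=3, col=6)
  Distance 5: (row=1, col=7), (row=2, col=8), (row=3, col=3), (row=4, col=4)
  Distance 6: (row=1, col=8), (row=3, col=2), (row=3, col=8), (row=4, col=3), (row=5, col=4)
  Distance 7: (row=0, col=8), (row=2, col=2), (row=3, col=1), (row=4, col=2), (row=4, col=8), (row=5, col=3), (row=5, col=5), (row=6, col=4)
  Distance 8: (row=3, col=0), (row=4, col=7), (row=5, col=2), (row=5, col=6), (row=5, col=8), (row=6, col=3), (row=6, col=5)  <- goal reached here
One shortest path (8 moves): (row=0, col=5) -> (row=1, col=5) -> (row=2, col=5) -> (row=2, col=4) -> (row=3, col=4) -> (row=3, col=3) -> (row=3, col=2) -> (row=3, col=1) -> (row=3, col=0)

Answer: Shortest path length: 8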